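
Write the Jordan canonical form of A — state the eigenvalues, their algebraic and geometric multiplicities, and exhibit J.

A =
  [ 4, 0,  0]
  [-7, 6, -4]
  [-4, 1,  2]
J_3(4)

The characteristic polynomial is
  det(x·I − A) = x^3 - 12*x^2 + 48*x - 64 = (x - 4)^3

Eigenvalues and multiplicities (the geometric multiplicity of λ is n − rank(A − λI), which equals the number of Jordan blocks for λ):
  λ = 4: algebraic multiplicity = 3, geometric multiplicity = 1

Determining the block sizes for each eigenvalue:
  λ = 4: one block (gm = 1), so the single block has size am = 3 → block sizes [3]

Assembling the blocks gives a Jordan form
J =
  [4, 1, 0]
  [0, 4, 1]
  [0, 0, 4]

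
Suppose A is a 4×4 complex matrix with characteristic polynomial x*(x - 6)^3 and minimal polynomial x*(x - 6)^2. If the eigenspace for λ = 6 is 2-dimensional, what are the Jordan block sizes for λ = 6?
Block sizes for λ = 6: [2, 1]

Step 1 — from the characteristic polynomial, algebraic multiplicity of λ = 6 is 3. From dim ker(A − (6)·I) = 2, there are exactly 2 Jordan blocks for λ = 6.
Step 2 — from the minimal polynomial, the factor (x − 6)^2 tells us the largest block for λ = 6 has size 2.
Step 3 — with total size 3, 2 blocks, and largest block 2, the block sizes (in nonincreasing order) are [2, 1].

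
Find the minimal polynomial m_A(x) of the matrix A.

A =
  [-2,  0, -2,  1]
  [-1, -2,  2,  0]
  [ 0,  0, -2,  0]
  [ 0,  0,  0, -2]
x^3 + 6*x^2 + 12*x + 8

The characteristic polynomial is χ_A(x) = (x + 2)^4, so the eigenvalues are known. The minimal polynomial is
  m_A(x) = Π_λ (x − λ)^{k_λ}
where k_λ is the size of the *largest* Jordan block for λ (equivalently, the smallest k with (A − λI)^k v = 0 for every generalised eigenvector v of λ).

  λ = -2: largest Jordan block has size 3, contributing (x + 2)^3

So m_A(x) = (x + 2)^3 = x^3 + 6*x^2 + 12*x + 8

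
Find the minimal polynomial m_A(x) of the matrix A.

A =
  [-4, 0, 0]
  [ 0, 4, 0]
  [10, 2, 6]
x^3 - 6*x^2 - 16*x + 96

The characteristic polynomial is χ_A(x) = (x - 6)*(x - 4)*(x + 4), so the eigenvalues are known. The minimal polynomial is
  m_A(x) = Π_λ (x − λ)^{k_λ}
where k_λ is the size of the *largest* Jordan block for λ (equivalently, the smallest k with (A − λI)^k v = 0 for every generalised eigenvector v of λ).

  λ = -4: largest Jordan block has size 1, contributing (x + 4)
  λ = 4: largest Jordan block has size 1, contributing (x − 4)
  λ = 6: largest Jordan block has size 1, contributing (x − 6)

So m_A(x) = (x - 6)*(x - 4)*(x + 4) = x^3 - 6*x^2 - 16*x + 96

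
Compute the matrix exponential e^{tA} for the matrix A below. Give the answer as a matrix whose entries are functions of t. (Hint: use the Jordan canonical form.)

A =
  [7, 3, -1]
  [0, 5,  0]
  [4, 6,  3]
e^{tA} =
  [2*t*exp(5*t) + exp(5*t), 3*t*exp(5*t), -t*exp(5*t)]
  [0, exp(5*t), 0]
  [4*t*exp(5*t), 6*t*exp(5*t), -2*t*exp(5*t) + exp(5*t)]

Strategy: write A = P · J · P⁻¹ where J is a Jordan canonical form, so e^{tA} = P · e^{tJ} · P⁻¹, and e^{tJ} can be computed block-by-block.

A has Jordan form
J =
  [5, 1, 0]
  [0, 5, 0]
  [0, 0, 5]
(up to reordering of blocks).

Per-block formulas:
  For a 1×1 block at λ = 5: exp(t · [5]) = [e^(5t)].
  For a 2×2 Jordan block J_2(5): exp(t · J_2(5)) = e^(5t)·(I + t·N), where N is the 2×2 nilpotent shift.

After assembling e^{tJ} and conjugating by P, we get:

e^{tA} =
  [2*t*exp(5*t) + exp(5*t), 3*t*exp(5*t), -t*exp(5*t)]
  [0, exp(5*t), 0]
  [4*t*exp(5*t), 6*t*exp(5*t), -2*t*exp(5*t) + exp(5*t)]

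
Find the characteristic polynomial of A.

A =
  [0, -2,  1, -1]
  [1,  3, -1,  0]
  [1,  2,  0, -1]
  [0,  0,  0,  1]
x^4 - 4*x^3 + 6*x^2 - 4*x + 1

Expanding det(x·I − A) (e.g. by cofactor expansion or by noting that A is similar to its Jordan form J, which has the same characteristic polynomial as A) gives
  χ_A(x) = x^4 - 4*x^3 + 6*x^2 - 4*x + 1
which factors as (x - 1)^4. The eigenvalues (with algebraic multiplicities) are λ = 1 with multiplicity 4.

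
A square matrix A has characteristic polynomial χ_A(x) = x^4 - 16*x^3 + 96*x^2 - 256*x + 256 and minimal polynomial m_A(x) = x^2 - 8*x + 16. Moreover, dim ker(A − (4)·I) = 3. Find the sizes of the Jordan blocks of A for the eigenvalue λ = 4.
Block sizes for λ = 4: [2, 1, 1]

Step 1 — from the characteristic polynomial, algebraic multiplicity of λ = 4 is 4. From dim ker(A − (4)·I) = 3, there are exactly 3 Jordan blocks for λ = 4.
Step 2 — from the minimal polynomial, the factor (x − 4)^2 tells us the largest block for λ = 4 has size 2.
Step 3 — with total size 4, 3 blocks, and largest block 2, the block sizes (in nonincreasing order) are [2, 1, 1].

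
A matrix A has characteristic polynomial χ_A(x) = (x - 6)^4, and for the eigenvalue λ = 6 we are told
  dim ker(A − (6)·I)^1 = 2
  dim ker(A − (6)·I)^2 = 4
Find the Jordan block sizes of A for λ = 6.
Block sizes for λ = 6: [2, 2]

From the dimensions of kernels of powers, the number of Jordan blocks of size at least j is d_j − d_{j−1} where d_j = dim ker(N^j) (with d_0 = 0). Computing the differences gives [2, 2].
The number of blocks of size exactly k is (#blocks of size ≥ k) − (#blocks of size ≥ k + 1), so the partition is: 2 block(s) of size 2.
In nonincreasing order the block sizes are [2, 2].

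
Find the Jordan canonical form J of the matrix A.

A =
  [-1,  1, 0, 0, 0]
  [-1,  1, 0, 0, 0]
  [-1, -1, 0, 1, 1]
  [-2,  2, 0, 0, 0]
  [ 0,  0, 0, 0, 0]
J_2(0) ⊕ J_2(0) ⊕ J_1(0)

The characteristic polynomial is
  det(x·I − A) = x^5

Eigenvalues and multiplicities (the geometric multiplicity of λ is n − rank(A − λI), which equals the number of Jordan blocks for λ):
  λ = 0: algebraic multiplicity = 5, geometric multiplicity = 3

Determining the block sizes for each eigenvalue:
  λ = 0: with am = 5 and gm = 3, the partition is not yet determined (e.g. several partitions of 5 into 3 parts exist). Let N = A − (0)·I. Computing rank(N^1) = 2, rank(N^2) = 0; the number of blocks of size ≥ j is rank(N^{j−1}) − rank(N^j), giving [3, 2]. So we have 2 block(s) of size 2, 1 block(s) of size 1 → block sizes [2, 2, 1]

Assembling the blocks gives a Jordan form
J =
  [0, 1, 0, 0, 0]
  [0, 0, 0, 0, 0]
  [0, 0, 0, 1, 0]
  [0, 0, 0, 0, 0]
  [0, 0, 0, 0, 0]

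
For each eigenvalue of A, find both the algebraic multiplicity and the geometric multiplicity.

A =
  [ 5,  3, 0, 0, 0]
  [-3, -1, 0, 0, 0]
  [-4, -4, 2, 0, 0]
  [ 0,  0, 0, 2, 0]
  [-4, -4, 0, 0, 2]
λ = 2: alg = 5, geom = 4

Step 1 — factor the characteristic polynomial to read off the algebraic multiplicities:
  χ_A(x) = (x - 2)^5

Step 2 — compute geometric multiplicities via the rank-nullity identity g(λ) = n − rank(A − λI):
  rank(A − (2)·I) = 1, so dim ker(A − (2)·I) = n − 1 = 4

Summary:
  λ = 2: algebraic multiplicity = 5, geometric multiplicity = 4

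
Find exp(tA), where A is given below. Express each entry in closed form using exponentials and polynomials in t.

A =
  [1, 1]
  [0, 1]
e^{tA} =
  [exp(t), t*exp(t)]
  [0, exp(t)]

Strategy: write A = P · J · P⁻¹ where J is a Jordan canonical form, so e^{tA} = P · e^{tJ} · P⁻¹, and e^{tJ} can be computed block-by-block.

A has Jordan form
J =
  [1, 1]
  [0, 1]
(up to reordering of blocks).

Per-block formulas:
  For a 2×2 Jordan block J_2(1): exp(t · J_2(1)) = e^(1t)·(I + t·N), where N is the 2×2 nilpotent shift.

After assembling e^{tJ} and conjugating by P, we get:

e^{tA} =
  [exp(t), t*exp(t)]
  [0, exp(t)]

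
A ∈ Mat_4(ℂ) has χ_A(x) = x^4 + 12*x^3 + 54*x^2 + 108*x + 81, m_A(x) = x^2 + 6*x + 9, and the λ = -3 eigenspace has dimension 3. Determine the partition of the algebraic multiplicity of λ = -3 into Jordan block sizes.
Block sizes for λ = -3: [2, 1, 1]

Step 1 — from the characteristic polynomial, algebraic multiplicity of λ = -3 is 4. From dim ker(A − (-3)·I) = 3, there are exactly 3 Jordan blocks for λ = -3.
Step 2 — from the minimal polynomial, the factor (x + 3)^2 tells us the largest block for λ = -3 has size 2.
Step 3 — with total size 4, 3 blocks, and largest block 2, the block sizes (in nonincreasing order) are [2, 1, 1].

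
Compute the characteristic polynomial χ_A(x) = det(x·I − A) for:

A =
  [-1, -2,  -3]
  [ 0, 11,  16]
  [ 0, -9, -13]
x^3 + 3*x^2 + 3*x + 1

Expanding det(x·I − A) (e.g. by cofactor expansion or by noting that A is similar to its Jordan form J, which has the same characteristic polynomial as A) gives
  χ_A(x) = x^3 + 3*x^2 + 3*x + 1
which factors as (x + 1)^3. The eigenvalues (with algebraic multiplicities) are λ = -1 with multiplicity 3.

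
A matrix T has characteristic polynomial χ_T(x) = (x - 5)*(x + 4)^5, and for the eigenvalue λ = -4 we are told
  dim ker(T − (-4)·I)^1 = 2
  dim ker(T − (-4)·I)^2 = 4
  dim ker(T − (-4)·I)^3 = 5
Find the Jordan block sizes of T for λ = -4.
Block sizes for λ = -4: [3, 2]

From the dimensions of kernels of powers, the number of Jordan blocks of size at least j is d_j − d_{j−1} where d_j = dim ker(N^j) (with d_0 = 0). Computing the differences gives [2, 2, 1].
The number of blocks of size exactly k is (#blocks of size ≥ k) − (#blocks of size ≥ k + 1), so the partition is: 1 block(s) of size 2, 1 block(s) of size 3.
In nonincreasing order the block sizes are [3, 2].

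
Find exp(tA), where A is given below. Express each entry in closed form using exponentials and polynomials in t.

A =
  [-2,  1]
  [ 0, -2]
e^{tA} =
  [exp(-2*t), t*exp(-2*t)]
  [0, exp(-2*t)]

Strategy: write A = P · J · P⁻¹ where J is a Jordan canonical form, so e^{tA} = P · e^{tJ} · P⁻¹, and e^{tJ} can be computed block-by-block.

A has Jordan form
J =
  [-2,  1]
  [ 0, -2]
(up to reordering of blocks).

Per-block formulas:
  For a 2×2 Jordan block J_2(-2): exp(t · J_2(-2)) = e^(-2t)·(I + t·N), where N is the 2×2 nilpotent shift.

After assembling e^{tJ} and conjugating by P, we get:

e^{tA} =
  [exp(-2*t), t*exp(-2*t)]
  [0, exp(-2*t)]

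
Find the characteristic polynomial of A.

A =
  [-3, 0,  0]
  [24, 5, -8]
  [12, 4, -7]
x^3 + 5*x^2 + 3*x - 9

Expanding det(x·I − A) (e.g. by cofactor expansion or by noting that A is similar to its Jordan form J, which has the same characteristic polynomial as A) gives
  χ_A(x) = x^3 + 5*x^2 + 3*x - 9
which factors as (x - 1)*(x + 3)^2. The eigenvalues (with algebraic multiplicities) are λ = -3 with multiplicity 2, λ = 1 with multiplicity 1.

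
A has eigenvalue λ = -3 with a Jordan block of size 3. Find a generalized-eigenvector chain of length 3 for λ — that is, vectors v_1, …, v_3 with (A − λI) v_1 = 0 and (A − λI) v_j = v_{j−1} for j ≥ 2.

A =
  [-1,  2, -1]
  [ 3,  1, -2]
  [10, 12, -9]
A Jordan chain for λ = -3 of length 3:
v_1 = (0, -2, -4)ᵀ
v_2 = (2, 3, 10)ᵀ
v_3 = (1, 0, 0)ᵀ

Let N = A − (-3)·I. We want v_3 with N^3 v_3 = 0 but N^2 v_3 ≠ 0; then v_{j-1} := N · v_j for j = 3, …, 2.

Pick v_3 = (1, 0, 0)ᵀ.
Then v_2 = N · v_3 = (2, 3, 10)ᵀ.
Then v_1 = N · v_2 = (0, -2, -4)ᵀ.

Sanity check: (A − (-3)·I) v_1 = (0, 0, 0)ᵀ = 0. ✓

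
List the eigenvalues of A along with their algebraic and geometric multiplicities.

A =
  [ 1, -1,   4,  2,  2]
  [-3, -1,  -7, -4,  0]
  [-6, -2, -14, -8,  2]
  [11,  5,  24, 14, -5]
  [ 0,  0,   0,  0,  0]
λ = 0: alg = 5, geom = 2

Step 1 — factor the characteristic polynomial to read off the algebraic multiplicities:
  χ_A(x) = x^5

Step 2 — compute geometric multiplicities via the rank-nullity identity g(λ) = n − rank(A − λI):
  rank(A − (0)·I) = 3, so dim ker(A − (0)·I) = n − 3 = 2

Summary:
  λ = 0: algebraic multiplicity = 5, geometric multiplicity = 2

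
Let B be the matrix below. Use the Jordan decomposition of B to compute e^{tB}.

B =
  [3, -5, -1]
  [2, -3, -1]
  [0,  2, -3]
e^{tB} =
  [3*t^2*exp(-t) + 4*t*exp(-t) + exp(-t), -6*t^2*exp(-t) - 5*t*exp(-t), 3*t^2*exp(-t)/2 - t*exp(-t)]
  [2*t^2*exp(-t) + 2*t*exp(-t), -4*t^2*exp(-t) - 2*t*exp(-t) + exp(-t), t^2*exp(-t) - t*exp(-t)]
  [2*t^2*exp(-t), -4*t^2*exp(-t) + 2*t*exp(-t), t^2*exp(-t) - 2*t*exp(-t) + exp(-t)]

Strategy: write B = P · J · P⁻¹ where J is a Jordan canonical form, so e^{tB} = P · e^{tJ} · P⁻¹, and e^{tJ} can be computed block-by-block.

B has Jordan form
J =
  [-1,  1,  0]
  [ 0, -1,  1]
  [ 0,  0, -1]
(up to reordering of blocks).

Per-block formulas:
  For a 3×3 Jordan block J_3(-1): exp(t · J_3(-1)) = e^(-1t)·(I + t·N + (t^2/2)·N^2), where N is the 3×3 nilpotent shift.

After assembling e^{tJ} and conjugating by P, we get:

e^{tB} =
  [3*t^2*exp(-t) + 4*t*exp(-t) + exp(-t), -6*t^2*exp(-t) - 5*t*exp(-t), 3*t^2*exp(-t)/2 - t*exp(-t)]
  [2*t^2*exp(-t) + 2*t*exp(-t), -4*t^2*exp(-t) - 2*t*exp(-t) + exp(-t), t^2*exp(-t) - t*exp(-t)]
  [2*t^2*exp(-t), -4*t^2*exp(-t) + 2*t*exp(-t), t^2*exp(-t) - 2*t*exp(-t) + exp(-t)]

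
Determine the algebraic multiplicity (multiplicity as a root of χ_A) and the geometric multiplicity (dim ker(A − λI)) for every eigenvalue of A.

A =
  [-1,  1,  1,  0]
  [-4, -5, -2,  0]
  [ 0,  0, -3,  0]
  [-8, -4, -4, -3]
λ = -3: alg = 4, geom = 3

Step 1 — factor the characteristic polynomial to read off the algebraic multiplicities:
  χ_A(x) = (x + 3)^4

Step 2 — compute geometric multiplicities via the rank-nullity identity g(λ) = n − rank(A − λI):
  rank(A − (-3)·I) = 1, so dim ker(A − (-3)·I) = n − 1 = 3

Summary:
  λ = -3: algebraic multiplicity = 4, geometric multiplicity = 3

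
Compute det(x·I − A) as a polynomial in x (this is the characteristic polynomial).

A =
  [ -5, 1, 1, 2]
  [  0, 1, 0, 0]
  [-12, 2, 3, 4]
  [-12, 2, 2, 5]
x^4 - 4*x^3 + 6*x^2 - 4*x + 1

Expanding det(x·I − A) (e.g. by cofactor expansion or by noting that A is similar to its Jordan form J, which has the same characteristic polynomial as A) gives
  χ_A(x) = x^4 - 4*x^3 + 6*x^2 - 4*x + 1
which factors as (x - 1)^4. The eigenvalues (with algebraic multiplicities) are λ = 1 with multiplicity 4.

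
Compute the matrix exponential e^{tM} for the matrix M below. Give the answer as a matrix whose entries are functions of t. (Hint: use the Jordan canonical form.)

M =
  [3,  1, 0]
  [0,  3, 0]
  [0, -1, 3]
e^{tM} =
  [exp(3*t), t*exp(3*t), 0]
  [0, exp(3*t), 0]
  [0, -t*exp(3*t), exp(3*t)]

Strategy: write M = P · J · P⁻¹ where J is a Jordan canonical form, so e^{tM} = P · e^{tJ} · P⁻¹, and e^{tJ} can be computed block-by-block.

M has Jordan form
J =
  [3, 1, 0]
  [0, 3, 0]
  [0, 0, 3]
(up to reordering of blocks).

Per-block formulas:
  For a 1×1 block at λ = 3: exp(t · [3]) = [e^(3t)].
  For a 2×2 Jordan block J_2(3): exp(t · J_2(3)) = e^(3t)·(I + t·N), where N is the 2×2 nilpotent shift.

After assembling e^{tJ} and conjugating by P, we get:

e^{tM} =
  [exp(3*t), t*exp(3*t), 0]
  [0, exp(3*t), 0]
  [0, -t*exp(3*t), exp(3*t)]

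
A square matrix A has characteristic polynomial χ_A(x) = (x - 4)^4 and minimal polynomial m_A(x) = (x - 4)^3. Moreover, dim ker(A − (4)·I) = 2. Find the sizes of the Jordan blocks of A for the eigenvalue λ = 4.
Block sizes for λ = 4: [3, 1]

Step 1 — from the characteristic polynomial, algebraic multiplicity of λ = 4 is 4. From dim ker(A − (4)·I) = 2, there are exactly 2 Jordan blocks for λ = 4.
Step 2 — from the minimal polynomial, the factor (x − 4)^3 tells us the largest block for λ = 4 has size 3.
Step 3 — with total size 4, 2 blocks, and largest block 3, the block sizes (in nonincreasing order) are [3, 1].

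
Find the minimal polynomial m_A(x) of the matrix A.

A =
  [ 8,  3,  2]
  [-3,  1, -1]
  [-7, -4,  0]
x^3 - 9*x^2 + 27*x - 27

The characteristic polynomial is χ_A(x) = (x - 3)^3, so the eigenvalues are known. The minimal polynomial is
  m_A(x) = Π_λ (x − λ)^{k_λ}
where k_λ is the size of the *largest* Jordan block for λ (equivalently, the smallest k with (A − λI)^k v = 0 for every generalised eigenvector v of λ).

  λ = 3: largest Jordan block has size 3, contributing (x − 3)^3

So m_A(x) = (x - 3)^3 = x^3 - 9*x^2 + 27*x - 27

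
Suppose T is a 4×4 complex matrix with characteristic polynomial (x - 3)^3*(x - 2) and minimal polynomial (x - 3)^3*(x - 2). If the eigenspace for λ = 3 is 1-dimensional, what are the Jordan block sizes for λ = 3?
Block sizes for λ = 3: [3]

Step 1 — from the characteristic polynomial, algebraic multiplicity of λ = 3 is 3. From dim ker(T − (3)·I) = 1, there are exactly 1 Jordan blocks for λ = 3.
Step 2 — from the minimal polynomial, the factor (x − 3)^3 tells us the largest block for λ = 3 has size 3.
Step 3 — with total size 3, 1 blocks, and largest block 3, the block sizes (in nonincreasing order) are [3].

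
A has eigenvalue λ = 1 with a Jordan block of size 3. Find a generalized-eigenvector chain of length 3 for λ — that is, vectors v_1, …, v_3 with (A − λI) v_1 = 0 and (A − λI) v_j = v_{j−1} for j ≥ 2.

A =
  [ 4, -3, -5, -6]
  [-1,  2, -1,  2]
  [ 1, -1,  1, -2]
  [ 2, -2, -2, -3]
A Jordan chain for λ = 1 of length 3:
v_1 = (-5, -1, 0, -2)ᵀ
v_2 = (3, -1, 1, 2)ᵀ
v_3 = (1, 0, 0, 0)ᵀ

Let N = A − (1)·I. We want v_3 with N^3 v_3 = 0 but N^2 v_3 ≠ 0; then v_{j-1} := N · v_j for j = 3, …, 2.

Pick v_3 = (1, 0, 0, 0)ᵀ.
Then v_2 = N · v_3 = (3, -1, 1, 2)ᵀ.
Then v_1 = N · v_2 = (-5, -1, 0, -2)ᵀ.

Sanity check: (A − (1)·I) v_1 = (0, 0, 0, 0)ᵀ = 0. ✓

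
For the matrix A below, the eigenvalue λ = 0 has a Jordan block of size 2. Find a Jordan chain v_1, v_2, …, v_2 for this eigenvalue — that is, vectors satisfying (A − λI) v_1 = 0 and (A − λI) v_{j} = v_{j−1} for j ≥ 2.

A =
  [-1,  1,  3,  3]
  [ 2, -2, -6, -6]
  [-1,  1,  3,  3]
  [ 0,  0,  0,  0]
A Jordan chain for λ = 0 of length 2:
v_1 = (-1, 2, -1, 0)ᵀ
v_2 = (1, 0, 0, 0)ᵀ

Let N = A − (0)·I. We want v_2 with N^2 v_2 = 0 but N^1 v_2 ≠ 0; then v_{j-1} := N · v_j for j = 2, …, 2.

Pick v_2 = (1, 0, 0, 0)ᵀ.
Then v_1 = N · v_2 = (-1, 2, -1, 0)ᵀ.

Sanity check: (A − (0)·I) v_1 = (0, 0, 0, 0)ᵀ = 0. ✓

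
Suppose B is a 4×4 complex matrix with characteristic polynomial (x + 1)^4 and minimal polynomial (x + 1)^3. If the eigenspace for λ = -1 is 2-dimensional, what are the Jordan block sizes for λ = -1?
Block sizes for λ = -1: [3, 1]

Step 1 — from the characteristic polynomial, algebraic multiplicity of λ = -1 is 4. From dim ker(B − (-1)·I) = 2, there are exactly 2 Jordan blocks for λ = -1.
Step 2 — from the minimal polynomial, the factor (x + 1)^3 tells us the largest block for λ = -1 has size 3.
Step 3 — with total size 4, 2 blocks, and largest block 3, the block sizes (in nonincreasing order) are [3, 1].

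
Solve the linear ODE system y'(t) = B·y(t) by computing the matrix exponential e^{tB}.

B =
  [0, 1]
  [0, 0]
e^{tB} =
  [1, t]
  [0, 1]

Strategy: write B = P · J · P⁻¹ where J is a Jordan canonical form, so e^{tB} = P · e^{tJ} · P⁻¹, and e^{tJ} can be computed block-by-block.

B has Jordan form
J =
  [0, 1]
  [0, 0]
(up to reordering of blocks).

Per-block formulas:
  For a 2×2 Jordan block J_2(0): exp(t · J_2(0)) = e^(0t)·(I + t·N), where N is the 2×2 nilpotent shift.

After assembling e^{tJ} and conjugating by P, we get:

e^{tB} =
  [1, t]
  [0, 1]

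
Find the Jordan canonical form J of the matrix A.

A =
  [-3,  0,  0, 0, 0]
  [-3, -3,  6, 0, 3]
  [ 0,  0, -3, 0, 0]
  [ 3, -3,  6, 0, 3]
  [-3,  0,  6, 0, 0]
J_1(-3) ⊕ J_1(-3) ⊕ J_1(-3) ⊕ J_1(0) ⊕ J_1(0)

The characteristic polynomial is
  det(x·I − A) = x^5 + 9*x^4 + 27*x^3 + 27*x^2 = x^2*(x + 3)^3

Eigenvalues and multiplicities (the geometric multiplicity of λ is n − rank(A − λI), which equals the number of Jordan blocks for λ):
  λ = -3: algebraic multiplicity = 3, geometric multiplicity = 3
  λ = 0: algebraic multiplicity = 2, geometric multiplicity = 2

Determining the block sizes for each eigenvalue:
  λ = -3: gm = am = 3, so every block has size 1 → block sizes [1, 1, 1]
  λ = 0: gm = am = 2, so every block has size 1 → block sizes [1, 1]

Assembling the blocks gives a Jordan form
J =
  [-3,  0,  0, 0, 0]
  [ 0, -3,  0, 0, 0]
  [ 0,  0, -3, 0, 0]
  [ 0,  0,  0, 0, 0]
  [ 0,  0,  0, 0, 0]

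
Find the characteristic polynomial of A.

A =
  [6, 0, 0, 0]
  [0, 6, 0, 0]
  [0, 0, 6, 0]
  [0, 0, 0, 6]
x^4 - 24*x^3 + 216*x^2 - 864*x + 1296

Expanding det(x·I − A) (e.g. by cofactor expansion or by noting that A is similar to its Jordan form J, which has the same characteristic polynomial as A) gives
  χ_A(x) = x^4 - 24*x^3 + 216*x^2 - 864*x + 1296
which factors as (x - 6)^4. The eigenvalues (with algebraic multiplicities) are λ = 6 with multiplicity 4.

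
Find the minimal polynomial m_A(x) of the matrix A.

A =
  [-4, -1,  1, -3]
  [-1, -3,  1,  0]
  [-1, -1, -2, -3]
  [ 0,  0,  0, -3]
x^3 + 9*x^2 + 27*x + 27

The characteristic polynomial is χ_A(x) = (x + 3)^4, so the eigenvalues are known. The minimal polynomial is
  m_A(x) = Π_λ (x − λ)^{k_λ}
where k_λ is the size of the *largest* Jordan block for λ (equivalently, the smallest k with (A − λI)^k v = 0 for every generalised eigenvector v of λ).

  λ = -3: largest Jordan block has size 3, contributing (x + 3)^3

So m_A(x) = (x + 3)^3 = x^3 + 9*x^2 + 27*x + 27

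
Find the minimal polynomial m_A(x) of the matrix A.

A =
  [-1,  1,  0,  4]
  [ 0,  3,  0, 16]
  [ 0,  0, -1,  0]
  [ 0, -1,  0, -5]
x^2 + 2*x + 1

The characteristic polynomial is χ_A(x) = (x + 1)^4, so the eigenvalues are known. The minimal polynomial is
  m_A(x) = Π_λ (x − λ)^{k_λ}
where k_λ is the size of the *largest* Jordan block for λ (equivalently, the smallest k with (A − λI)^k v = 0 for every generalised eigenvector v of λ).

  λ = -1: largest Jordan block has size 2, contributing (x + 1)^2

So m_A(x) = (x + 1)^2 = x^2 + 2*x + 1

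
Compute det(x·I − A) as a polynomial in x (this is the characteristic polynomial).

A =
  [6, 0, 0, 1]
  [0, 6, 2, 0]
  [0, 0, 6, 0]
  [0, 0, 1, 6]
x^4 - 24*x^3 + 216*x^2 - 864*x + 1296

Expanding det(x·I − A) (e.g. by cofactor expansion or by noting that A is similar to its Jordan form J, which has the same characteristic polynomial as A) gives
  χ_A(x) = x^4 - 24*x^3 + 216*x^2 - 864*x + 1296
which factors as (x - 6)^4. The eigenvalues (with algebraic multiplicities) are λ = 6 with multiplicity 4.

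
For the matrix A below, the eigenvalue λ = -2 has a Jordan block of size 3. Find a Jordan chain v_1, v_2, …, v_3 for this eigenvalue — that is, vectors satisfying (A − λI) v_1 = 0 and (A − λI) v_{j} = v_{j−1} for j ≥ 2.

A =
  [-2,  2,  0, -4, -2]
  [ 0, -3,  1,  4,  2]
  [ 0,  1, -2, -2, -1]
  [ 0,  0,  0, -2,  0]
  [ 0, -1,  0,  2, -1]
A Jordan chain for λ = -2 of length 3:
v_1 = (2, -1, 1, 0, -1)ᵀ
v_2 = (0, 1, 0, 0, 0)ᵀ
v_3 = (0, 0, 1, 0, 0)ᵀ

Let N = A − (-2)·I. We want v_3 with N^3 v_3 = 0 but N^2 v_3 ≠ 0; then v_{j-1} := N · v_j for j = 3, …, 2.

Pick v_3 = (0, 0, 1, 0, 0)ᵀ.
Then v_2 = N · v_3 = (0, 1, 0, 0, 0)ᵀ.
Then v_1 = N · v_2 = (2, -1, 1, 0, -1)ᵀ.

Sanity check: (A − (-2)·I) v_1 = (0, 0, 0, 0, 0)ᵀ = 0. ✓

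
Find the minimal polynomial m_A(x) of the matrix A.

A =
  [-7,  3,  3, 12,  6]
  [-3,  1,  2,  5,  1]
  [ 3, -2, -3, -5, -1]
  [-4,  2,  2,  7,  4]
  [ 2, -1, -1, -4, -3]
x^2 + 2*x + 1

The characteristic polynomial is χ_A(x) = (x + 1)^5, so the eigenvalues are known. The minimal polynomial is
  m_A(x) = Π_λ (x − λ)^{k_λ}
where k_λ is the size of the *largest* Jordan block for λ (equivalently, the smallest k with (A − λI)^k v = 0 for every generalised eigenvector v of λ).

  λ = -1: largest Jordan block has size 2, contributing (x + 1)^2

So m_A(x) = (x + 1)^2 = x^2 + 2*x + 1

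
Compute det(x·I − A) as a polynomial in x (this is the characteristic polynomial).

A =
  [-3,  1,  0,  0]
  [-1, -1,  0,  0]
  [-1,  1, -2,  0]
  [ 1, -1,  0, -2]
x^4 + 8*x^3 + 24*x^2 + 32*x + 16

Expanding det(x·I − A) (e.g. by cofactor expansion or by noting that A is similar to its Jordan form J, which has the same characteristic polynomial as A) gives
  χ_A(x) = x^4 + 8*x^3 + 24*x^2 + 32*x + 16
which factors as (x + 2)^4. The eigenvalues (with algebraic multiplicities) are λ = -2 with multiplicity 4.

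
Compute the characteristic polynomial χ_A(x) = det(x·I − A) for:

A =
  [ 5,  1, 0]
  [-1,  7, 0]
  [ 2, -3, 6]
x^3 - 18*x^2 + 108*x - 216

Expanding det(x·I − A) (e.g. by cofactor expansion or by noting that A is similar to its Jordan form J, which has the same characteristic polynomial as A) gives
  χ_A(x) = x^3 - 18*x^2 + 108*x - 216
which factors as (x - 6)^3. The eigenvalues (with algebraic multiplicities) are λ = 6 with multiplicity 3.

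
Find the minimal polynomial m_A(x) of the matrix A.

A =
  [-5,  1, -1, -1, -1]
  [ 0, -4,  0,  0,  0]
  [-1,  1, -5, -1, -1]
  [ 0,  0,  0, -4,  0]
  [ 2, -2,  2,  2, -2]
x^2 + 8*x + 16

The characteristic polynomial is χ_A(x) = (x + 4)^5, so the eigenvalues are known. The minimal polynomial is
  m_A(x) = Π_λ (x − λ)^{k_λ}
where k_λ is the size of the *largest* Jordan block for λ (equivalently, the smallest k with (A − λI)^k v = 0 for every generalised eigenvector v of λ).

  λ = -4: largest Jordan block has size 2, contributing (x + 4)^2

So m_A(x) = (x + 4)^2 = x^2 + 8*x + 16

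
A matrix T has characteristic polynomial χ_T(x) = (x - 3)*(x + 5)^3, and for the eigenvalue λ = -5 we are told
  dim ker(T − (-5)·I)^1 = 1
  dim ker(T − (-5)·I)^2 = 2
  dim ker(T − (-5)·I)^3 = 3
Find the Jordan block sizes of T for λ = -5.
Block sizes for λ = -5: [3]

From the dimensions of kernels of powers, the number of Jordan blocks of size at least j is d_j − d_{j−1} where d_j = dim ker(N^j) (with d_0 = 0). Computing the differences gives [1, 1, 1].
The number of blocks of size exactly k is (#blocks of size ≥ k) − (#blocks of size ≥ k + 1), so the partition is: 1 block(s) of size 3.
In nonincreasing order the block sizes are [3].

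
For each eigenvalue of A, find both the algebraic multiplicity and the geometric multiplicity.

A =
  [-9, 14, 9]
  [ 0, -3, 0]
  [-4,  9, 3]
λ = -3: alg = 3, geom = 1

Step 1 — factor the characteristic polynomial to read off the algebraic multiplicities:
  χ_A(x) = (x + 3)^3

Step 2 — compute geometric multiplicities via the rank-nullity identity g(λ) = n − rank(A − λI):
  rank(A − (-3)·I) = 2, so dim ker(A − (-3)·I) = n − 2 = 1

Summary:
  λ = -3: algebraic multiplicity = 3, geometric multiplicity = 1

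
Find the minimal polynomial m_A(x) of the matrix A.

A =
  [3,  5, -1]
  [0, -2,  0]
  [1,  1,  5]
x^3 - 6*x^2 + 32

The characteristic polynomial is χ_A(x) = (x - 4)^2*(x + 2), so the eigenvalues are known. The minimal polynomial is
  m_A(x) = Π_λ (x − λ)^{k_λ}
where k_λ is the size of the *largest* Jordan block for λ (equivalently, the smallest k with (A − λI)^k v = 0 for every generalised eigenvector v of λ).

  λ = -2: largest Jordan block has size 1, contributing (x + 2)
  λ = 4: largest Jordan block has size 2, contributing (x − 4)^2

So m_A(x) = (x - 4)^2*(x + 2) = x^3 - 6*x^2 + 32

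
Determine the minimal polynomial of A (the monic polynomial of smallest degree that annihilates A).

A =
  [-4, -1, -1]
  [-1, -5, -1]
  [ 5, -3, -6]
x^3 + 15*x^2 + 75*x + 125

The characteristic polynomial is χ_A(x) = (x + 5)^3, so the eigenvalues are known. The minimal polynomial is
  m_A(x) = Π_λ (x − λ)^{k_λ}
where k_λ is the size of the *largest* Jordan block for λ (equivalently, the smallest k with (A − λI)^k v = 0 for every generalised eigenvector v of λ).

  λ = -5: largest Jordan block has size 3, contributing (x + 5)^3

So m_A(x) = (x + 5)^3 = x^3 + 15*x^2 + 75*x + 125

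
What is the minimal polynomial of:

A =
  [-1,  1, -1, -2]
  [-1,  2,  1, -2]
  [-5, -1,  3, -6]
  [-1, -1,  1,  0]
x^4 - 4*x^3 + 16*x - 16

The characteristic polynomial is χ_A(x) = (x - 2)^3*(x + 2), so the eigenvalues are known. The minimal polynomial is
  m_A(x) = Π_λ (x − λ)^{k_λ}
where k_λ is the size of the *largest* Jordan block for λ (equivalently, the smallest k with (A − λI)^k v = 0 for every generalised eigenvector v of λ).

  λ = -2: largest Jordan block has size 1, contributing (x + 2)
  λ = 2: largest Jordan block has size 3, contributing (x − 2)^3

So m_A(x) = (x - 2)^3*(x + 2) = x^4 - 4*x^3 + 16*x - 16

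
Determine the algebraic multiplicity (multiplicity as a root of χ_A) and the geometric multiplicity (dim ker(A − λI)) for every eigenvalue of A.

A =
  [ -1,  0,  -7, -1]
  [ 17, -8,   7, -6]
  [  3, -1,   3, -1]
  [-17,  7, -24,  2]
λ = -3: alg = 2, geom = 1; λ = 1: alg = 2, geom = 1

Step 1 — factor the characteristic polynomial to read off the algebraic multiplicities:
  χ_A(x) = (x - 1)^2*(x + 3)^2

Step 2 — compute geometric multiplicities via the rank-nullity identity g(λ) = n − rank(A − λI):
  rank(A − (-3)·I) = 3, so dim ker(A − (-3)·I) = n − 3 = 1
  rank(A − (1)·I) = 3, so dim ker(A − (1)·I) = n − 3 = 1

Summary:
  λ = -3: algebraic multiplicity = 2, geometric multiplicity = 1
  λ = 1: algebraic multiplicity = 2, geometric multiplicity = 1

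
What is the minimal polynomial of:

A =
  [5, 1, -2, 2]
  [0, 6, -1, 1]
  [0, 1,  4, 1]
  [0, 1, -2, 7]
x^3 - 17*x^2 + 96*x - 180

The characteristic polynomial is χ_A(x) = (x - 6)^2*(x - 5)^2, so the eigenvalues are known. The minimal polynomial is
  m_A(x) = Π_λ (x − λ)^{k_λ}
where k_λ is the size of the *largest* Jordan block for λ (equivalently, the smallest k with (A − λI)^k v = 0 for every generalised eigenvector v of λ).

  λ = 5: largest Jordan block has size 1, contributing (x − 5)
  λ = 6: largest Jordan block has size 2, contributing (x − 6)^2

So m_A(x) = (x - 6)^2*(x - 5) = x^3 - 17*x^2 + 96*x - 180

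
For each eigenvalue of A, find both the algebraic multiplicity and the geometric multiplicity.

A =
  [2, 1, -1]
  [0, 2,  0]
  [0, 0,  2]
λ = 2: alg = 3, geom = 2

Step 1 — factor the characteristic polynomial to read off the algebraic multiplicities:
  χ_A(x) = (x - 2)^3

Step 2 — compute geometric multiplicities via the rank-nullity identity g(λ) = n − rank(A − λI):
  rank(A − (2)·I) = 1, so dim ker(A − (2)·I) = n − 1 = 2

Summary:
  λ = 2: algebraic multiplicity = 3, geometric multiplicity = 2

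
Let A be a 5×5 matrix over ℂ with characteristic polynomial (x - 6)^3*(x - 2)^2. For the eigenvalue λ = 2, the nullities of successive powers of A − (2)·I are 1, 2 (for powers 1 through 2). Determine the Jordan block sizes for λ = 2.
Block sizes for λ = 2: [2]

From the dimensions of kernels of powers, the number of Jordan blocks of size at least j is d_j − d_{j−1} where d_j = dim ker(N^j) (with d_0 = 0). Computing the differences gives [1, 1].
The number of blocks of size exactly k is (#blocks of size ≥ k) − (#blocks of size ≥ k + 1), so the partition is: 1 block(s) of size 2.
In nonincreasing order the block sizes are [2].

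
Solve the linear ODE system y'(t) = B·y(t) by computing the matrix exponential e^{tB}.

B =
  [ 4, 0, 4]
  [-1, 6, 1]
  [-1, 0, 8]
e^{tB} =
  [-2*t*exp(6*t) + exp(6*t), 0, 4*t*exp(6*t)]
  [t^2*exp(6*t)/2 - t*exp(6*t), exp(6*t), -t^2*exp(6*t) + t*exp(6*t)]
  [-t*exp(6*t), 0, 2*t*exp(6*t) + exp(6*t)]

Strategy: write B = P · J · P⁻¹ where J is a Jordan canonical form, so e^{tB} = P · e^{tJ} · P⁻¹, and e^{tJ} can be computed block-by-block.

B has Jordan form
J =
  [6, 1, 0]
  [0, 6, 1]
  [0, 0, 6]
(up to reordering of blocks).

Per-block formulas:
  For a 3×3 Jordan block J_3(6): exp(t · J_3(6)) = e^(6t)·(I + t·N + (t^2/2)·N^2), where N is the 3×3 nilpotent shift.

After assembling e^{tJ} and conjugating by P, we get:

e^{tB} =
  [-2*t*exp(6*t) + exp(6*t), 0, 4*t*exp(6*t)]
  [t^2*exp(6*t)/2 - t*exp(6*t), exp(6*t), -t^2*exp(6*t) + t*exp(6*t)]
  [-t*exp(6*t), 0, 2*t*exp(6*t) + exp(6*t)]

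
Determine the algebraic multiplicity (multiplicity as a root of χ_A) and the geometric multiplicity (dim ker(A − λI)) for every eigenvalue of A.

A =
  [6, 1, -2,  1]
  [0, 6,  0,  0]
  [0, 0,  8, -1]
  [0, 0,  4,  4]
λ = 6: alg = 4, geom = 2

Step 1 — factor the characteristic polynomial to read off the algebraic multiplicities:
  χ_A(x) = (x - 6)^4

Step 2 — compute geometric multiplicities via the rank-nullity identity g(λ) = n − rank(A − λI):
  rank(A − (6)·I) = 2, so dim ker(A − (6)·I) = n − 2 = 2

Summary:
  λ = 6: algebraic multiplicity = 4, geometric multiplicity = 2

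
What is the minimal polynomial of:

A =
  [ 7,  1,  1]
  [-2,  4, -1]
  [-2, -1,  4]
x^2 - 10*x + 25

The characteristic polynomial is χ_A(x) = (x - 5)^3, so the eigenvalues are known. The minimal polynomial is
  m_A(x) = Π_λ (x − λ)^{k_λ}
where k_λ is the size of the *largest* Jordan block for λ (equivalently, the smallest k with (A − λI)^k v = 0 for every generalised eigenvector v of λ).

  λ = 5: largest Jordan block has size 2, contributing (x − 5)^2

So m_A(x) = (x - 5)^2 = x^2 - 10*x + 25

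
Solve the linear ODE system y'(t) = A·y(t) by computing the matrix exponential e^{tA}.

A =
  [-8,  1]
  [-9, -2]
e^{tA} =
  [-3*t*exp(-5*t) + exp(-5*t), t*exp(-5*t)]
  [-9*t*exp(-5*t), 3*t*exp(-5*t) + exp(-5*t)]

Strategy: write A = P · J · P⁻¹ where J is a Jordan canonical form, so e^{tA} = P · e^{tJ} · P⁻¹, and e^{tJ} can be computed block-by-block.

A has Jordan form
J =
  [-5,  1]
  [ 0, -5]
(up to reordering of blocks).

Per-block formulas:
  For a 2×2 Jordan block J_2(-5): exp(t · J_2(-5)) = e^(-5t)·(I + t·N), where N is the 2×2 nilpotent shift.

After assembling e^{tJ} and conjugating by P, we get:

e^{tA} =
  [-3*t*exp(-5*t) + exp(-5*t), t*exp(-5*t)]
  [-9*t*exp(-5*t), 3*t*exp(-5*t) + exp(-5*t)]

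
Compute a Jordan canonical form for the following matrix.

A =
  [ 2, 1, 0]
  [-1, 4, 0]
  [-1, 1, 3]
J_2(3) ⊕ J_1(3)

The characteristic polynomial is
  det(x·I − A) = x^3 - 9*x^2 + 27*x - 27 = (x - 3)^3

Eigenvalues and multiplicities (the geometric multiplicity of λ is n − rank(A − λI), which equals the number of Jordan blocks for λ):
  λ = 3: algebraic multiplicity = 3, geometric multiplicity = 2

Determining the block sizes for each eigenvalue:
  λ = 3: 2 blocks summing to 3 forces exactly one block of size 2 and the rest size 1 → block sizes [2, 1]

Assembling the blocks gives a Jordan form
J =
  [3, 1, 0]
  [0, 3, 0]
  [0, 0, 3]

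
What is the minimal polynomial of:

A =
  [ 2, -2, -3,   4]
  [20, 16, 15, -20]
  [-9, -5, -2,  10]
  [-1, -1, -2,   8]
x^3 - 18*x^2 + 108*x - 216

The characteristic polynomial is χ_A(x) = (x - 6)^4, so the eigenvalues are known. The minimal polynomial is
  m_A(x) = Π_λ (x − λ)^{k_λ}
where k_λ is the size of the *largest* Jordan block for λ (equivalently, the smallest k with (A − λI)^k v = 0 for every generalised eigenvector v of λ).

  λ = 6: largest Jordan block has size 3, contributing (x − 6)^3

So m_A(x) = (x - 6)^3 = x^3 - 18*x^2 + 108*x - 216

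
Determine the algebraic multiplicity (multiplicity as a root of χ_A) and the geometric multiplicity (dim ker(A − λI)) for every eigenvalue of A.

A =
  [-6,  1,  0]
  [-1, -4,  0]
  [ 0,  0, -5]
λ = -5: alg = 3, geom = 2

Step 1 — factor the characteristic polynomial to read off the algebraic multiplicities:
  χ_A(x) = (x + 5)^3

Step 2 — compute geometric multiplicities via the rank-nullity identity g(λ) = n − rank(A − λI):
  rank(A − (-5)·I) = 1, so dim ker(A − (-5)·I) = n − 1 = 2

Summary:
  λ = -5: algebraic multiplicity = 3, geometric multiplicity = 2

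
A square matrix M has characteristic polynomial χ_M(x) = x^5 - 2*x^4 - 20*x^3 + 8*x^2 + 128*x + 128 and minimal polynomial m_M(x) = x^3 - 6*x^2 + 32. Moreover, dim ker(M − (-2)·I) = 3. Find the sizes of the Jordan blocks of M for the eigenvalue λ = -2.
Block sizes for λ = -2: [1, 1, 1]

Step 1 — from the characteristic polynomial, algebraic multiplicity of λ = -2 is 3. From dim ker(M − (-2)·I) = 3, there are exactly 3 Jordan blocks for λ = -2.
Step 2 — from the minimal polynomial, the factor (x + 2) tells us the largest block for λ = -2 has size 1.
Step 3 — with total size 3, 3 blocks, and largest block 1, the block sizes (in nonincreasing order) are [1, 1, 1].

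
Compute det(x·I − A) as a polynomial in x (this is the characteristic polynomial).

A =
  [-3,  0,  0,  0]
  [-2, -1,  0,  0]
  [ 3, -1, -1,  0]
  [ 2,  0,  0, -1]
x^4 + 6*x^3 + 12*x^2 + 10*x + 3

Expanding det(x·I − A) (e.g. by cofactor expansion or by noting that A is similar to its Jordan form J, which has the same characteristic polynomial as A) gives
  χ_A(x) = x^4 + 6*x^3 + 12*x^2 + 10*x + 3
which factors as (x + 1)^3*(x + 3). The eigenvalues (with algebraic multiplicities) are λ = -3 with multiplicity 1, λ = -1 with multiplicity 3.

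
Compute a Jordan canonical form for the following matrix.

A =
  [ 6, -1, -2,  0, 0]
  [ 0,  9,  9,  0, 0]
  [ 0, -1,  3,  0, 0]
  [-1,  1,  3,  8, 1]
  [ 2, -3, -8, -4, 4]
J_3(6) ⊕ J_2(6)

The characteristic polynomial is
  det(x·I − A) = x^5 - 30*x^4 + 360*x^3 - 2160*x^2 + 6480*x - 7776 = (x - 6)^5

Eigenvalues and multiplicities (the geometric multiplicity of λ is n − rank(A − λI), which equals the number of Jordan blocks for λ):
  λ = 6: algebraic multiplicity = 5, geometric multiplicity = 2

Determining the block sizes for each eigenvalue:
  λ = 6: with am = 5 and gm = 2, the partition is not yet determined (e.g. several partitions of 5 into 2 parts exist). Let N = A − (6)·I. Computing rank(N^1) = 3, rank(N^2) = 1, rank(N^3) = 0; the number of blocks of size ≥ j is rank(N^{j−1}) − rank(N^j), giving [2, 2, 1]. So we have 1 block(s) of size 3, 1 block(s) of size 2 → block sizes [3, 2]

Assembling the blocks gives a Jordan form
J =
  [6, 1, 0, 0, 0]
  [0, 6, 1, 0, 0]
  [0, 0, 6, 0, 0]
  [0, 0, 0, 6, 1]
  [0, 0, 0, 0, 6]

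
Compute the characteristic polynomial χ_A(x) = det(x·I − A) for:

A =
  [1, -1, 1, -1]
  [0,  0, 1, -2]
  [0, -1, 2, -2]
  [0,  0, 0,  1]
x^4 - 4*x^3 + 6*x^2 - 4*x + 1

Expanding det(x·I − A) (e.g. by cofactor expansion or by noting that A is similar to its Jordan form J, which has the same characteristic polynomial as A) gives
  χ_A(x) = x^4 - 4*x^3 + 6*x^2 - 4*x + 1
which factors as (x - 1)^4. The eigenvalues (with algebraic multiplicities) are λ = 1 with multiplicity 4.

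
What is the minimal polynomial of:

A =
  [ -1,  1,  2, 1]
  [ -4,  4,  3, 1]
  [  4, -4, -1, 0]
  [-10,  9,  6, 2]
x^3 - 3*x^2 + 3*x - 1

The characteristic polynomial is χ_A(x) = (x - 1)^4, so the eigenvalues are known. The minimal polynomial is
  m_A(x) = Π_λ (x − λ)^{k_λ}
where k_λ is the size of the *largest* Jordan block for λ (equivalently, the smallest k with (A − λI)^k v = 0 for every generalised eigenvector v of λ).

  λ = 1: largest Jordan block has size 3, contributing (x − 1)^3

So m_A(x) = (x - 1)^3 = x^3 - 3*x^2 + 3*x - 1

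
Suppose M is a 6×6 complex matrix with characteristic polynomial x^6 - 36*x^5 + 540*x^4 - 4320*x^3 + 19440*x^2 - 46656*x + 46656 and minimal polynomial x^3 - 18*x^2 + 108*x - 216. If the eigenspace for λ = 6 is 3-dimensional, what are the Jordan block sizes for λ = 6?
Block sizes for λ = 6: [3, 2, 1]

Step 1 — from the characteristic polynomial, algebraic multiplicity of λ = 6 is 6. From dim ker(M − (6)·I) = 3, there are exactly 3 Jordan blocks for λ = 6.
Step 2 — from the minimal polynomial, the factor (x − 6)^3 tells us the largest block for λ = 6 has size 3.
Step 3 — with total size 6, 3 blocks, and largest block 3, the block sizes (in nonincreasing order) are [3, 2, 1].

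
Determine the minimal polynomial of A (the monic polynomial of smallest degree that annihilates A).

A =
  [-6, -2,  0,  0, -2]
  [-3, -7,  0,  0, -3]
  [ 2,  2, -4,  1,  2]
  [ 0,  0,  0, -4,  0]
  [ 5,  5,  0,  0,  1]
x^2 + 8*x + 16

The characteristic polynomial is χ_A(x) = (x + 4)^5, so the eigenvalues are known. The minimal polynomial is
  m_A(x) = Π_λ (x − λ)^{k_λ}
where k_λ is the size of the *largest* Jordan block for λ (equivalently, the smallest k with (A − λI)^k v = 0 for every generalised eigenvector v of λ).

  λ = -4: largest Jordan block has size 2, contributing (x + 4)^2

So m_A(x) = (x + 4)^2 = x^2 + 8*x + 16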